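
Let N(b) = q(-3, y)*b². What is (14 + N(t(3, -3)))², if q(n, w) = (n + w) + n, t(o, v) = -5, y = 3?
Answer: 3721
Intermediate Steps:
q(n, w) = w + 2*n
N(b) = -3*b² (N(b) = (3 + 2*(-3))*b² = (3 - 6)*b² = -3*b²)
(14 + N(t(3, -3)))² = (14 - 3*(-5)²)² = (14 - 3*25)² = (14 - 75)² = (-61)² = 3721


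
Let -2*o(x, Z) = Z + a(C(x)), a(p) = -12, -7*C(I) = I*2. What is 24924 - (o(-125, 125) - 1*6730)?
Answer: 63421/2 ≈ 31711.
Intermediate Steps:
C(I) = -2*I/7 (C(I) = -I*2/7 = -2*I/7)
o(x, Z) = 6 - Z/2 (o(x, Z) = -(Z - 12)/2 = -(-12 + Z)/2 = 6 - Z/2)
24924 - (o(-125, 125) - 1*6730) = 24924 - ((6 - ½*125) - 1*6730) = 24924 - ((6 - 125/2) - 6730) = 24924 - (-113/2 - 6730) = 24924 - 1*(-13573/2) = 24924 + 13573/2 = 63421/2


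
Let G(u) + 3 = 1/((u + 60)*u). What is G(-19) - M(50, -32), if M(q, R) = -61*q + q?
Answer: 2334662/779 ≈ 2997.0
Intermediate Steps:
M(q, R) = -60*q
G(u) = -3 + 1/(u*(60 + u)) (G(u) = -3 + 1/((u + 60)*u) = -3 + 1/((60 + u)*u) = -3 + 1/(u*(60 + u)))
G(-19) - M(50, -32) = (1 - 180*(-19) - 3*(-19)²)/((-19)*(60 - 19)) - (-60)*50 = -1/19*(1 + 3420 - 3*361)/41 - 1*(-3000) = -1/19*1/41*(1 + 3420 - 1083) + 3000 = -1/19*1/41*2338 + 3000 = -2338/779 + 3000 = 2334662/779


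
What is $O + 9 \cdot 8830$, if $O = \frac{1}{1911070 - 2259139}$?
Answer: $\frac{27661043429}{348069} \approx 79470.0$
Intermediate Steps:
$O = - \frac{1}{348069}$ ($O = \frac{1}{-348069} = - \frac{1}{348069} \approx -2.873 \cdot 10^{-6}$)
$O + 9 \cdot 8830 = - \frac{1}{348069} + 9 \cdot 8830 = - \frac{1}{348069} + 79470 = \frac{27661043429}{348069}$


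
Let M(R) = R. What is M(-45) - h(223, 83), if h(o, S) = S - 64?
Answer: -64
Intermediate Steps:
h(o, S) = -64 + S
M(-45) - h(223, 83) = -45 - (-64 + 83) = -45 - 1*19 = -45 - 19 = -64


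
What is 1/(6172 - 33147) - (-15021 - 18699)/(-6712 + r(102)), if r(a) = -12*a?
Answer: -113700617/26759200 ≈ -4.2490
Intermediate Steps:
1/(6172 - 33147) - (-15021 - 18699)/(-6712 + r(102)) = 1/(6172 - 33147) - (-15021 - 18699)/(-6712 - 12*102) = 1/(-26975) - (-33720)/(-6712 - 1224) = -1/26975 - (-33720)/(-7936) = -1/26975 - (-33720)*(-1)/7936 = -1/26975 - 1*4215/992 = -1/26975 - 4215/992 = -113700617/26759200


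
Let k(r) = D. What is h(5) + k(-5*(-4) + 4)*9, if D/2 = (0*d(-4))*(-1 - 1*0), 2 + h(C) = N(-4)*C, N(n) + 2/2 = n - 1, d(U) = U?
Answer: -32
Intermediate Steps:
N(n) = -2 + n (N(n) = -1 + (n - 1) = -1 + (-1 + n) = -2 + n)
h(C) = -2 - 6*C (h(C) = -2 + (-2 - 4)*C = -2 - 6*C)
D = 0 (D = 2*((0*(-4))*(-1 - 1*0)) = 2*(0*(-1 + 0)) = 2*(0*(-1)) = 2*0 = 0)
k(r) = 0
h(5) + k(-5*(-4) + 4)*9 = (-2 - 6*5) + 0*9 = (-2 - 30) + 0 = -32 + 0 = -32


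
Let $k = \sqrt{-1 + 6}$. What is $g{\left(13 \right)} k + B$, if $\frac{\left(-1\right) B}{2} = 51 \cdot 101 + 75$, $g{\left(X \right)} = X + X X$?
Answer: $-10452 + 182 \sqrt{5} \approx -10045.0$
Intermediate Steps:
$k = \sqrt{5} \approx 2.2361$
$g{\left(X \right)} = X + X^{2}$
$B = -10452$ ($B = - 2 \left(51 \cdot 101 + 75\right) = - 2 \left(5151 + 75\right) = \left(-2\right) 5226 = -10452$)
$g{\left(13 \right)} k + B = 13 \left(1 + 13\right) \sqrt{5} - 10452 = 13 \cdot 14 \sqrt{5} - 10452 = 182 \sqrt{5} - 10452 = -10452 + 182 \sqrt{5}$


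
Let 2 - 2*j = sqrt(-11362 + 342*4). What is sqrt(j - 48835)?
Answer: sqrt(-195336 - 2*I*sqrt(9994))/2 ≈ 0.1131 - 220.98*I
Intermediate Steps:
j = 1 - I*sqrt(9994)/2 (j = 1 - sqrt(-11362 + 342*4)/2 = 1 - sqrt(-11362 + 1368)/2 = 1 - I*sqrt(9994)/2 ≈ 1.0 - 49.985*I)
sqrt(j - 48835) = sqrt((1 - I*sqrt(9994)/2) - 48835) = sqrt(-48834 - I*sqrt(9994)/2)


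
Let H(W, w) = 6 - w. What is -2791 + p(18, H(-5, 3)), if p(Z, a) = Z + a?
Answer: -2770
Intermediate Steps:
-2791 + p(18, H(-5, 3)) = -2791 + (18 + (6 - 1*3)) = -2791 + (18 + (6 - 3)) = -2791 + (18 + 3) = -2791 + 21 = -2770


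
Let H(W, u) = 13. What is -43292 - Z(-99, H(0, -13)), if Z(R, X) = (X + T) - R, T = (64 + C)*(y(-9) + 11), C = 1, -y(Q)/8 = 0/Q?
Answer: -44119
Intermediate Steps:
y(Q) = 0 (y(Q) = -0/Q = -8*0 = 0)
T = 715 (T = (64 + 1)*(0 + 11) = 65*11 = 715)
Z(R, X) = 715 + X - R (Z(R, X) = (X + 715) - R = (715 + X) - R = 715 + X - R)
-43292 - Z(-99, H(0, -13)) = -43292 - (715 + 13 - 1*(-99)) = -43292 - (715 + 13 + 99) = -43292 - 1*827 = -43292 - 827 = -44119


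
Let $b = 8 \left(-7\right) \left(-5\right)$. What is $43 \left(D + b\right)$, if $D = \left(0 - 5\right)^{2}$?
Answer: $13115$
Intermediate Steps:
$D = 25$ ($D = \left(-5\right)^{2} = 25$)
$b = 280$ ($b = \left(-56\right) \left(-5\right) = 280$)
$43 \left(D + b\right) = 43 \left(25 + 280\right) = 43 \cdot 305 = 13115$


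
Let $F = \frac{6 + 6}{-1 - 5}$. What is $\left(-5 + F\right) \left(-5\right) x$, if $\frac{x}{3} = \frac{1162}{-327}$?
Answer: $- \frac{40670}{109} \approx -373.12$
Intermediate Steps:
$F = -2$ ($F = \frac{12}{-6} = 12 \left(- \frac{1}{6}\right) = -2$)
$x = - \frac{1162}{109}$ ($x = 3 \frac{1162}{-327} = 3 \cdot 1162 \left(- \frac{1}{327}\right) = 3 \left(- \frac{1162}{327}\right) = - \frac{1162}{109} \approx -10.661$)
$\left(-5 + F\right) \left(-5\right) x = \left(-5 - 2\right) \left(-5\right) \left(- \frac{1162}{109}\right) = \left(-7\right) \left(-5\right) \left(- \frac{1162}{109}\right) = 35 \left(- \frac{1162}{109}\right) = - \frac{40670}{109}$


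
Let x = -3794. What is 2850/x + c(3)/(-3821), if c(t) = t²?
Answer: -5461998/7248437 ≈ -0.75354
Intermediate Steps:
2850/x + c(3)/(-3821) = 2850/(-3794) + 3²/(-3821) = 2850*(-1/3794) + 9*(-1/3821) = -1425/1897 - 9/3821 = -5461998/7248437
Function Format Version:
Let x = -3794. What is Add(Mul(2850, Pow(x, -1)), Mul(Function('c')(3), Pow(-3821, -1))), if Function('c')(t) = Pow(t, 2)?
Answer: Rational(-5461998, 7248437) ≈ -0.75354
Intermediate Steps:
Add(Mul(2850, Pow(x, -1)), Mul(Function('c')(3), Pow(-3821, -1))) = Add(Mul(2850, Pow(-3794, -1)), Mul(Pow(3, 2), Pow(-3821, -1))) = Add(Mul(2850, Rational(-1, 3794)), Mul(9, Rational(-1, 3821))) = Add(Rational(-1425, 1897), Rational(-9, 3821)) = Rational(-5461998, 7248437)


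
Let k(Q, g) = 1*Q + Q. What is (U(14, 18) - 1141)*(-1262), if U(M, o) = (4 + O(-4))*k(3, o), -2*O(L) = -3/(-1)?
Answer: 1421012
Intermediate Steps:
k(Q, g) = 2*Q (k(Q, g) = Q + Q = 2*Q)
O(L) = -3/2 (O(L) = -(-3)/(2*(-1)) = -(-3)*(-1)/2 = -½*3 = -3/2)
U(M, o) = 15 (U(M, o) = (4 - 3/2)*(2*3) = (5/2)*6 = 15)
(U(14, 18) - 1141)*(-1262) = (15 - 1141)*(-1262) = -1126*(-1262) = 1421012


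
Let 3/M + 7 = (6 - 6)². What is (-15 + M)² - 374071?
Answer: -18317815/49 ≈ -3.7383e+5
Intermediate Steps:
M = -3/7 (M = 3/(-7 + (6 - 6)²) = 3/(-7 + 0²) = 3/(-7 + 0) = 3/(-7) = 3*(-⅐) = -3/7 ≈ -0.42857)
(-15 + M)² - 374071 = (-15 - 3/7)² - 374071 = (-108/7)² - 374071 = 11664/49 - 374071 = -18317815/49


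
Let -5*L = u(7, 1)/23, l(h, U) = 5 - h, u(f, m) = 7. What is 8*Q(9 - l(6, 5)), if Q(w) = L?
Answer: -56/115 ≈ -0.48696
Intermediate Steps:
L = -7/115 (L = -7/(5*23) = -⅕*7/23 = -7/115 ≈ -0.060870)
Q(w) = -7/115
8*Q(9 - l(6, 5)) = 8*(-7/115) = -56/115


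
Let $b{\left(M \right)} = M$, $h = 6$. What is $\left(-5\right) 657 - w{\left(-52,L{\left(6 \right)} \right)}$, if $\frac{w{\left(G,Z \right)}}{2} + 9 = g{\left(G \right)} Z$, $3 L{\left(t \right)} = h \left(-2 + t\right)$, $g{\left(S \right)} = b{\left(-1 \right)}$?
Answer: $-3251$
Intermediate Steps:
$g{\left(S \right)} = -1$
$L{\left(t \right)} = -4 + 2 t$ ($L{\left(t \right)} = \frac{6 \left(-2 + t\right)}{3} = \frac{-12 + 6 t}{3} = -4 + 2 t$)
$w{\left(G,Z \right)} = -18 - 2 Z$ ($w{\left(G,Z \right)} = -18 + 2 \left(- Z\right) = -18 - 2 Z$)
$\left(-5\right) 657 - w{\left(-52,L{\left(6 \right)} \right)} = \left(-5\right) 657 - \left(-18 - 2 \left(-4 + 2 \cdot 6\right)\right) = -3285 - \left(-18 - 2 \left(-4 + 12\right)\right) = -3285 - \left(-18 - 16\right) = -3285 - -34 = -3285 + 34 = -3251$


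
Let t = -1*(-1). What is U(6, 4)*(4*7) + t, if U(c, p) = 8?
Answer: 225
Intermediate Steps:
t = 1
U(6, 4)*(4*7) + t = 8*(4*7) + 1 = 8*28 + 1 = 224 + 1 = 225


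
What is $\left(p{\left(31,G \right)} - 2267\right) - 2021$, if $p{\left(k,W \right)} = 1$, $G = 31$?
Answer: $-4287$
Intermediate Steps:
$\left(p{\left(31,G \right)} - 2267\right) - 2021 = \left(1 - 2267\right) - 2021 = -2266 - 2021 = -4287$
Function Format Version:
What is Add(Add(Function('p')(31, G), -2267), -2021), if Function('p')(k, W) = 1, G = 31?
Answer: -4287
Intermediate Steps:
Add(Add(Function('p')(31, G), -2267), -2021) = Add(Add(1, -2267), -2021) = Add(-2266, -2021) = -4287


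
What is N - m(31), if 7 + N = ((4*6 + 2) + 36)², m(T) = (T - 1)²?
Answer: 2937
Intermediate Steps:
m(T) = (-1 + T)²
N = 3837 (N = -7 + ((4*6 + 2) + 36)² = -7 + ((24 + 2) + 36)² = -7 + (26 + 36)² = -7 + 62² = -7 + 3844 = 3837)
N - m(31) = 3837 - (-1 + 31)² = 3837 - 1*30² = 3837 - 1*900 = 3837 - 900 = 2937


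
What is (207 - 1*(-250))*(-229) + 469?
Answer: -104184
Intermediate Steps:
(207 - 1*(-250))*(-229) + 469 = (207 + 250)*(-229) + 469 = 457*(-229) + 469 = -104653 + 469 = -104184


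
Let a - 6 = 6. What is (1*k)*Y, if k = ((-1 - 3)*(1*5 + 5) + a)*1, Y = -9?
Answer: 252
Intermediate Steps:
a = 12 (a = 6 + 6 = 12)
k = -28 (k = ((-1 - 3)*(1*5 + 5) + 12)*1 = (-4*(5 + 5) + 12)*1 = (-4*10 + 12)*1 = (-40 + 12)*1 = -28*1 = -28)
(1*k)*Y = (1*(-28))*(-9) = -28*(-9) = 252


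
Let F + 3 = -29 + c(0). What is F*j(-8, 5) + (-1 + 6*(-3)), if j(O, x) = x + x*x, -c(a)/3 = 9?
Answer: -1789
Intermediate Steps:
c(a) = -27 (c(a) = -3*9 = -27)
j(O, x) = x + x²
F = -59 (F = -3 + (-29 - 27) = -3 - 56 = -59)
F*j(-8, 5) + (-1 + 6*(-3)) = -295*(1 + 5) + (-1 + 6*(-3)) = -295*6 + (-1 - 18) = -59*30 - 19 = -1770 - 19 = -1789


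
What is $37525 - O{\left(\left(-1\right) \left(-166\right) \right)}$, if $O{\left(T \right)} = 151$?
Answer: $37374$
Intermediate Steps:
$37525 - O{\left(\left(-1\right) \left(-166\right) \right)} = 37525 - 151 = 37374$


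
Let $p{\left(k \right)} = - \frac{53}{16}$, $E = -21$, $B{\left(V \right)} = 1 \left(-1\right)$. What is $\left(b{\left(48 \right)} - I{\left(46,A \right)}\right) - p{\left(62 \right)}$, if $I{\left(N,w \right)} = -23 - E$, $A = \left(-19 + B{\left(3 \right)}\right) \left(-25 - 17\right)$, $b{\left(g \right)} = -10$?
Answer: $- \frac{75}{16} \approx -4.6875$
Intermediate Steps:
$B{\left(V \right)} = -1$
$A = 840$ ($A = \left(-19 - 1\right) \left(-25 - 17\right) = \left(-20\right) \left(-42\right) = 840$)
$p{\left(k \right)} = - \frac{53}{16}$ ($p{\left(k \right)} = \left(-53\right) \frac{1}{16} = - \frac{53}{16}$)
$I{\left(N,w \right)} = -2$ ($I{\left(N,w \right)} = -23 - -21 = -23 + 21 = -2$)
$\left(b{\left(48 \right)} - I{\left(46,A \right)}\right) - p{\left(62 \right)} = \left(-10 - -2\right) - - \frac{53}{16} = \left(-10 + 2\right) + \frac{53}{16} = -8 + \frac{53}{16} = - \frac{75}{16}$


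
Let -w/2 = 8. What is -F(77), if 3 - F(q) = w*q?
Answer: -1235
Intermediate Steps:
w = -16 (w = -2*8 = -16)
F(q) = 3 + 16*q (F(q) = 3 - (-16)*q = 3 + 16*q)
-F(77) = -(3 + 16*77) = -(3 + 1232) = -1*1235 = -1235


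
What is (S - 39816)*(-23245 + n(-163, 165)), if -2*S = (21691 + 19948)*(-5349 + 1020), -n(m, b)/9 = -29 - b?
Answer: -3873595202901/2 ≈ -1.9368e+12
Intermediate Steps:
n(m, b) = 261 + 9*b (n(m, b) = -9*(-29 - b) = 261 + 9*b)
S = 180255231/2 (S = -(21691 + 19948)*(-5349 + 1020)/2 = -41639*(-4329)/2 = -½*(-180255231) = 180255231/2 ≈ 9.0128e+7)
(S - 39816)*(-23245 + n(-163, 165)) = (180255231/2 - 39816)*(-23245 + (261 + 9*165)) = 180175599*(-23245 + (261 + 1485))/2 = 180175599*(-23245 + 1746)/2 = (180175599/2)*(-21499) = -3873595202901/2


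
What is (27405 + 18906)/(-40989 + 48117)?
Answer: 15437/2376 ≈ 6.4971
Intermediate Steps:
(27405 + 18906)/(-40989 + 48117) = 46311/7128 = 46311*(1/7128) = 15437/2376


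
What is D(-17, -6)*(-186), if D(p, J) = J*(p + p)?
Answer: -37944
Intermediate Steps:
D(p, J) = 2*J*p (D(p, J) = J*(2*p) = 2*J*p)
D(-17, -6)*(-186) = (2*(-6)*(-17))*(-186) = 204*(-186) = -37944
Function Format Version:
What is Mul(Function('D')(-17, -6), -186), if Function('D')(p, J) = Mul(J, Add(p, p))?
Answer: -37944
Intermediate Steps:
Function('D')(p, J) = Mul(2, J, p) (Function('D')(p, J) = Mul(J, Mul(2, p)) = Mul(2, J, p))
Mul(Function('D')(-17, -6), -186) = Mul(Mul(2, -6, -17), -186) = Mul(204, -186) = -37944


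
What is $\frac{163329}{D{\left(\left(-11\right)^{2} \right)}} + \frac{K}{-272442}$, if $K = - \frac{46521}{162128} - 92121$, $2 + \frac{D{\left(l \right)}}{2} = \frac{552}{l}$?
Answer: $\frac{72745162665272297}{2282141289760} \approx 31876.0$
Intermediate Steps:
$D{\left(l \right)} = -4 + \frac{1104}{l}$ ($D{\left(l \right)} = -4 + 2 \frac{552}{l} = -4 + \frac{1104}{l}$)
$K = - \frac{14935440009}{162128}$ ($K = \left(-46521\right) \frac{1}{162128} - 92121 = - \frac{46521}{162128} - 92121 = - \frac{14935440009}{162128} \approx -92121.0$)
$\frac{163329}{D{\left(\left(-11\right)^{2} \right)}} + \frac{K}{-272442} = \frac{163329}{-4 + \frac{1104}{\left(-11\right)^{2}}} - \frac{14935440009}{162128 \left(-272442\right)} = \frac{163329}{-4 + \frac{1104}{121}} - - \frac{4978480003}{14723492192} = \frac{163329}{-4 + 1104 \cdot \frac{1}{121}} + \frac{4978480003}{14723492192} = \frac{163329}{-4 + \frac{1104}{121}} + \frac{4978480003}{14723492192} = \frac{163329}{\frac{620}{121}} + \frac{4978480003}{14723492192} = 163329 \cdot \frac{121}{620} + \frac{4978480003}{14723492192} = \frac{19762809}{620} + \frac{4978480003}{14723492192} = \frac{72745162665272297}{2282141289760}$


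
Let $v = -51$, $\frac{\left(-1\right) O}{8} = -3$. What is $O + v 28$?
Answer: $-1404$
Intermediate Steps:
$O = 24$ ($O = \left(-8\right) \left(-3\right) = 24$)
$O + v 28 = 24 - 1428 = -1404$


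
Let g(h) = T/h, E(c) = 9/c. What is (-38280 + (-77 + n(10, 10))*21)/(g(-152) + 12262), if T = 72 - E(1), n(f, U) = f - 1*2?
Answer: -355224/109633 ≈ -3.2401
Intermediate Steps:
n(f, U) = -2 + f (n(f, U) = f - 2 = -2 + f)
T = 63 (T = 72 - 9/1 = 72 - 9 = 63)
g(h) = 63/h
(-38280 + (-77 + n(10, 10))*21)/(g(-152) + 12262) = (-38280 + (-77 + (-2 + 10))*21)/(63/(-152) + 12262) = (-38280 + (-77 + 8)*21)/(63*(-1/152) + 12262) = (-38280 - 69*21)/(-63/152 + 12262) = (-38280 - 1449)/(1863761/152) = -39729*152/1863761 = -355224/109633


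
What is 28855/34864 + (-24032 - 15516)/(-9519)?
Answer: 1653472217/331870416 ≈ 4.9823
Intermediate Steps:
28855/34864 + (-24032 - 15516)/(-9519) = 28855*(1/34864) - 39548*(-1/9519) = 28855/34864 + 39548/9519 = 1653472217/331870416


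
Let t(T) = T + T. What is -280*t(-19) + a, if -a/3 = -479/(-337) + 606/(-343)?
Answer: 1230008015/115591 ≈ 10641.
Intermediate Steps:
t(T) = 2*T
a = 119775/115591 (a = -3*(-479/(-337) + 606/(-343)) = -3*(-479*(-1/337) + 606*(-1/343)) = -3*(479/337 - 606/343) = -3*(-39925/115591) = 119775/115591 ≈ 1.0362)
-280*t(-19) + a = -560*(-19) + 119775/115591 = -280*(-38) + 119775/115591 = 10640 + 119775/115591 = 1230008015/115591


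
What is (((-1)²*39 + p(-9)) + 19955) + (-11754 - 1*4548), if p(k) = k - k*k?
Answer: 3602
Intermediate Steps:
p(k) = k - k²
(((-1)²*39 + p(-9)) + 19955) + (-11754 - 1*4548) = (((-1)²*39 - 9*(1 - 1*(-9))) + 19955) + (-11754 - 1*4548) = ((1*39 - 9*(1 + 9)) + 19955) + (-11754 - 4548) = ((39 - 9*10) + 19955) - 16302 = ((39 - 90) + 19955) - 16302 = (-51 + 19955) - 16302 = 19904 - 16302 = 3602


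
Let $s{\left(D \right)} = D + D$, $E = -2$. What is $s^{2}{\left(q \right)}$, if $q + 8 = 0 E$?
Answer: $256$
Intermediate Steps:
$q = -8$ ($q = -8 + 0 \left(-2\right) = -8 + 0 = -8$)
$s{\left(D \right)} = 2 D$
$s^{2}{\left(q \right)} = \left(2 \left(-8\right)\right)^{2} = \left(-16\right)^{2} = 256$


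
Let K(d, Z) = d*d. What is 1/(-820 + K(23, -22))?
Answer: -1/291 ≈ -0.0034364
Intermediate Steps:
K(d, Z) = d²
1/(-820 + K(23, -22)) = 1/(-820 + 23²) = 1/(-820 + 529) = 1/(-291) = -1/291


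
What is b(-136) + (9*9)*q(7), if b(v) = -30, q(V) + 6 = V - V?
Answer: -516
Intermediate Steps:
q(V) = -6 (q(V) = -6 + (V - V) = -6 + 0 = -6)
b(-136) + (9*9)*q(7) = -30 + (9*9)*(-6) = -30 + 81*(-6) = -30 - 486 = -516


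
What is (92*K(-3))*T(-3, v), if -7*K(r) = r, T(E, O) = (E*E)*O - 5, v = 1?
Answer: 1104/7 ≈ 157.71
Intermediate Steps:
T(E, O) = -5 + O*E² (T(E, O) = E²*O - 5 = O*E² - 5 = -5 + O*E²)
K(r) = -r/7
(92*K(-3))*T(-3, v) = (92*(-⅐*(-3)))*(-5 + 1*(-3)²) = (92*(3/7))*(-5 + 1*9) = 276*(-5 + 9)/7 = (276/7)*4 = 1104/7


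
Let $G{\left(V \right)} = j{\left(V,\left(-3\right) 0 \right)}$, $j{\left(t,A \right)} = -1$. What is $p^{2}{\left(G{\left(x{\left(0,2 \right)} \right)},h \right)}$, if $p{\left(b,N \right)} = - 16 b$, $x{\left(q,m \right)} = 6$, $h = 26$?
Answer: $256$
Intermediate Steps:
$G{\left(V \right)} = -1$
$p^{2}{\left(G{\left(x{\left(0,2 \right)} \right)},h \right)} = \left(\left(-16\right) \left(-1\right)\right)^{2} = 16^{2} = 256$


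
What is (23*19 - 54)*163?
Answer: 62429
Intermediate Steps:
(23*19 - 54)*163 = (437 - 54)*163 = 383*163 = 62429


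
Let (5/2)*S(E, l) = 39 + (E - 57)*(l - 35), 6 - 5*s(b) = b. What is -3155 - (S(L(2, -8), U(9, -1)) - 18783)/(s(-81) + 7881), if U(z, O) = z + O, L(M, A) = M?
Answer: -41502131/13164 ≈ -3152.7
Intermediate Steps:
U(z, O) = O + z
s(b) = 6/5 - b/5
S(E, l) = 78/5 + 2*(-57 + E)*(-35 + l)/5 (S(E, l) = 2*(39 + (E - 57)*(l - 35))/5 = 2*(39 + (-57 + E)*(-35 + l))/5 = 78/5 + 2*(-57 + E)*(-35 + l)/5)
-3155 - (S(L(2, -8), U(9, -1)) - 18783)/(s(-81) + 7881) = -3155 - ((4068/5 - 14*2 - 114*(-1 + 9)/5 + (⅖)*2*(-1 + 9)) - 18783)/((6/5 - ⅕*(-81)) + 7881) = -3155 - ((4068/5 - 28 - 114/5*8 + (⅖)*2*8) - 18783)/((6/5 + 81/5) + 7881) = -3155 - ((4068/5 - 28 - 912/5 + 32/5) - 18783)/(87/5 + 7881) = -3155 - (3048/5 - 18783)/39492/5 = -3155 - (-90867)*5/(5*39492) = -3155 - 1*(-30289/13164) = -3155 + 30289/13164 = -41502131/13164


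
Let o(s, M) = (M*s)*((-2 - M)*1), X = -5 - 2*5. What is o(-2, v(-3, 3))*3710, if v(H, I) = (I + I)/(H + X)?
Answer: -37100/9 ≈ -4122.2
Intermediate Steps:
X = -15 (X = -5 - 10 = -15)
v(H, I) = 2*I/(-15 + H) (v(H, I) = (I + I)/(H - 15) = (2*I)/(-15 + H) = 2*I/(-15 + H))
o(s, M) = M*s*(-2 - M) (o(s, M) = (M*s)*(-2 - M) = M*s*(-2 - M))
o(-2, v(-3, 3))*3710 = -1*2*3/(-15 - 3)*(-2)*(2 + 2*3/(-15 - 3))*3710 = -1*2*3/(-18)*(-2)*(2 + 2*3/(-18))*3710 = -1*2*3*(-1/18)*(-2)*(2 + 2*3*(-1/18))*3710 = -1*(-⅓)*(-2)*(2 - ⅓)*3710 = -1*(-⅓)*(-2)*5/3*3710 = -10/9*3710 = -37100/9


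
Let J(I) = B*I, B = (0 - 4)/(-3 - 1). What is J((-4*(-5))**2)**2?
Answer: 160000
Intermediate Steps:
B = 1 (B = -4/(-4) = -4*(-1/4) = 1)
J(I) = I (J(I) = 1*I = I)
J((-4*(-5))**2)**2 = ((-4*(-5))**2)**2 = (20**2)**2 = 400**2 = 160000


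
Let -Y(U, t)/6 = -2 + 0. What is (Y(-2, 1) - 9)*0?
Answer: 0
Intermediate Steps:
Y(U, t) = 12 (Y(U, t) = -6*(-2 + 0) = -6*(-2) = 12)
(Y(-2, 1) - 9)*0 = (12 - 9)*0 = 3*0 = 0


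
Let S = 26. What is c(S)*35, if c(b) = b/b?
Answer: 35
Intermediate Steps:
c(b) = 1
c(S)*35 = 1*35 = 35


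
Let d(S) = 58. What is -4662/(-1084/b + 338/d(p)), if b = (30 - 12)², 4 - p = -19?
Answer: -5475519/2915 ≈ -1878.4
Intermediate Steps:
p = 23 (p = 4 - 1*(-19) = 4 + 19 = 23)
b = 324 (b = 18² = 324)
-4662/(-1084/b + 338/d(p)) = -4662/(-1084/324 + 338/58) = -4662/(-1084*1/324 + 338*(1/58)) = -4662/(-271/81 + 169/29) = -4662/5830/2349 = -4662*2349/5830 = -5475519/2915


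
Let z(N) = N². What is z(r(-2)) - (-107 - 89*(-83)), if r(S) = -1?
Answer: -7279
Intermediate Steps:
z(r(-2)) - (-107 - 89*(-83)) = (-1)² - (-107 - 89*(-83)) = 1 - (-107 + 7387) = 1 - 1*7280 = 1 - 7280 = -7279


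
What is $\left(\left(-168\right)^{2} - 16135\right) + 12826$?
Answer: $24915$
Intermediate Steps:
$\left(\left(-168\right)^{2} - 16135\right) + 12826 = \left(28224 - 16135\right) + 12826 = 12089 + 12826 = 24915$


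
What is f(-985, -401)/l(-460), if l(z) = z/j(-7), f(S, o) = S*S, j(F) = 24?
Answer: -1164270/23 ≈ -50620.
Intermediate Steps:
f(S, o) = S**2
l(z) = z/24
f(-985, -401)/l(-460) = (-985)**2/(((1/24)*(-460))) = 970225/(-115/6) = 970225*(-6/115) = -1164270/23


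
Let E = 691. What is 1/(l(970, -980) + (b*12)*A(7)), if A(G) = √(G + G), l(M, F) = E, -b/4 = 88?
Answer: -691/249312983 - 4224*√14/249312983 ≈ -6.6165e-5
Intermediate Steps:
b = -352 (b = -4*88 = -352)
l(M, F) = 691
A(G) = √2*√G (A(G) = √(2*G) = √2*√G)
1/(l(970, -980) + (b*12)*A(7)) = 1/(691 + (-352*12)*(√2*√7)) = 1/(691 - 4224*√14)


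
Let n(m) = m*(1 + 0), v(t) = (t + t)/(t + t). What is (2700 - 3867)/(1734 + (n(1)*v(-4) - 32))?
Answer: -1167/1703 ≈ -0.68526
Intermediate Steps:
v(t) = 1 (v(t) = (2*t)/((2*t)) = (2*t)*(1/(2*t)) = 1)
n(m) = m (n(m) = m*1 = m)
(2700 - 3867)/(1734 + (n(1)*v(-4) - 32)) = (2700 - 3867)/(1734 + (1*1 - 32)) = -1167/(1734 + (1 - 32)) = -1167/(1734 - 31) = -1167/1703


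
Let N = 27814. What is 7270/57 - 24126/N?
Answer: 100416299/792699 ≈ 126.68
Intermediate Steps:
7270/57 - 24126/N = 7270/57 - 24126/27814 = 7270*(1/57) - 24126*1/27814 = 7270/57 - 12063/13907 = 100416299/792699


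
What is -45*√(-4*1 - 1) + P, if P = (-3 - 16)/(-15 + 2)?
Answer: 19/13 - 45*I*√5 ≈ 1.4615 - 100.62*I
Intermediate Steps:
P = 19/13 (P = -19/(-13) = -19*(-1/13) = 19/13 ≈ 1.4615)
-45*√(-4*1 - 1) + P = -45*√(-4*1 - 1) + 19/13 = -45*√(-4 - 1) + 19/13 = -45*I*√5 + 19/13 = 19/13 - 45*I*√5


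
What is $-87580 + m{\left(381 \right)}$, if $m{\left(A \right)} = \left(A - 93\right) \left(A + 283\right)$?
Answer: $103652$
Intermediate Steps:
$m{\left(A \right)} = \left(-93 + A\right) \left(283 + A\right)$
$-87580 + m{\left(381 \right)} = -87580 + \left(-26319 + 381^{2} + 190 \cdot 381\right) = -87580 + \left(-26319 + 145161 + 72390\right) = -87580 + 191232 = 103652$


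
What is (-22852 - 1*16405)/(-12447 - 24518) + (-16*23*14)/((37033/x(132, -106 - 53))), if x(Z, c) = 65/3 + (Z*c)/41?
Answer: 11662381411483/168377755935 ≈ 69.263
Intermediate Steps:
x(Z, c) = 65/3 + Z*c/41 (x(Z, c) = 65*(⅓) + (Z*c)*(1/41) = 65/3 + Z*c/41)
(-22852 - 1*16405)/(-12447 - 24518) + (-16*23*14)/((37033/x(132, -106 - 53))) = (-22852 - 1*16405)/(-12447 - 24518) + (-16*23*14)/((37033/(65/3 + (1/41)*132*(-106 - 53)))) = (-22852 - 16405)/(-36965) + (-368*14)/((37033/(65/3 + (1/41)*132*(-159)))) = -39257*(-1/36965) - 5152/(37033/(65/3 - 20988/41)) = 39257/36965 - 5152/(37033/(-60299/123)) = 39257/36965 - 5152/(37033*(-123/60299)) = 39257/36965 - 5152/(-4555059/60299) = 39257/36965 - 5152*(-60299/4555059) = 39257/36965 + 310660448/4555059 = 11662381411483/168377755935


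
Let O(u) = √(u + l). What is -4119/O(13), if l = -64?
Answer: 1373*I*√51/17 ≈ 576.78*I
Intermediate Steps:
O(u) = √(-64 + u) (O(u) = √(u - 64) = √(-64 + u))
-4119/O(13) = -4119/√(-64 + 13) = -4119*(-I*√51/51) = -(-1373)*I*√51/17 = 1373*I*√51/17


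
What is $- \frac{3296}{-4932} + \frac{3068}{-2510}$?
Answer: $- \frac{857302}{1547415} \approx -0.55402$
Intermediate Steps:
$- \frac{3296}{-4932} + \frac{3068}{-2510} = \left(-3296\right) \left(- \frac{1}{4932}\right) + 3068 \left(- \frac{1}{2510}\right) = \frac{824}{1233} - \frac{1534}{1255} = - \frac{857302}{1547415}$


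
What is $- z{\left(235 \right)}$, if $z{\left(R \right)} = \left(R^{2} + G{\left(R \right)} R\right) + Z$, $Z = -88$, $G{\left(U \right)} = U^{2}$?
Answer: $-13033012$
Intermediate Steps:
$z{\left(R \right)} = -88 + R^{2} + R^{3}$ ($z{\left(R \right)} = \left(R^{2} + R^{2} R\right) - 88 = \left(R^{2} + R^{3}\right) - 88 = -88 + R^{2} + R^{3}$)
$- z{\left(235 \right)} = - (-88 + 235^{2} + 235^{3}) = - (-88 + 55225 + 12977875) = \left(-1\right) 13033012 = -13033012$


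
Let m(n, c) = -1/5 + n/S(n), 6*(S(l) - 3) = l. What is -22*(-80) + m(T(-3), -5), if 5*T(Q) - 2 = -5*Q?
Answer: 942003/535 ≈ 1760.8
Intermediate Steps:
S(l) = 3 + l/6
T(Q) = ⅖ - Q (T(Q) = ⅖ + (-5*Q)/5 = ⅖ - Q)
m(n, c) = -⅕ + n/(3 + n/6) (m(n, c) = -1/5 + n/(3 + n/6) = -1*⅕ + n/(3 + n/6) = -⅕ + n/(3 + n/6))
-22*(-80) + m(T(-3), -5) = -22*(-80) + (-18 + 29*(⅖ - 1*(-3)))/(5*(18 + (⅖ - 1*(-3)))) = 1760 + (-18 + 29*(⅖ + 3))/(5*(18 + (⅖ + 3))) = 1760 + (-18 + 29*(17/5))/(5*(18 + 17/5)) = 1760 + (-18 + 493/5)/(5*(107/5)) = 1760 + (⅕)*(5/107)*(403/5) = 1760 + 403/535 = 942003/535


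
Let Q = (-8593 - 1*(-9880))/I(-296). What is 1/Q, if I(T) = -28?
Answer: -28/1287 ≈ -0.021756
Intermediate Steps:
Q = -1287/28 (Q = (-8593 - 1*(-9880))/(-28) = (-8593 + 9880)*(-1/28) = 1287*(-1/28) = -1287/28 ≈ -45.964)
1/Q = 1/(-1287/28) = -28/1287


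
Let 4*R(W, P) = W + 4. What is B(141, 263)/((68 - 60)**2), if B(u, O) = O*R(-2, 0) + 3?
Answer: 269/128 ≈ 2.1016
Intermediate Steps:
R(W, P) = 1 + W/4 (R(W, P) = (W + 4)/4 = (4 + W)/4 = 1 + W/4)
B(u, O) = 3 + O/2 (B(u, O) = O*(1 + (1/4)*(-2)) + 3 = O*(1 - 1/2) + 3 = O*(1/2) + 3 = O/2 + 3 = 3 + O/2)
B(141, 263)/((68 - 60)**2) = (3 + (1/2)*263)/((68 - 60)**2) = (3 + 263/2)/(8**2) = (269/2)/64 = (269/2)*(1/64) = 269/128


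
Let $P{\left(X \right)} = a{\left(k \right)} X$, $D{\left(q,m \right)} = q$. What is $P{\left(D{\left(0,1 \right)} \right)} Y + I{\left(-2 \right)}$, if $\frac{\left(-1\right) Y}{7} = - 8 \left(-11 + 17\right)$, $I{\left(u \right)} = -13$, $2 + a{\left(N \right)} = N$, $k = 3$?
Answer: $-13$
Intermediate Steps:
$a{\left(N \right)} = -2 + N$
$P{\left(X \right)} = X$ ($P{\left(X \right)} = \left(-2 + 3\right) X = 1 X = X$)
$Y = 336$ ($Y = - 7 \left(- 8 \left(-11 + 17\right)\right) = - 7 \left(\left(-8\right) 6\right) = \left(-7\right) \left(-48\right) = 336$)
$P{\left(D{\left(0,1 \right)} \right)} Y + I{\left(-2 \right)} = 0 \cdot 336 - 13 = 0 - 13 = -13$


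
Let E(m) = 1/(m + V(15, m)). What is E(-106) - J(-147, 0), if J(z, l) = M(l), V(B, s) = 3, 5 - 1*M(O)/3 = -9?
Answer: -4327/103 ≈ -42.010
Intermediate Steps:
M(O) = 42 (M(O) = 15 - 3*(-9) = 15 + 27 = 42)
J(z, l) = 42
E(m) = 1/(3 + m) (E(m) = 1/(m + 3) = 1/(3 + m))
E(-106) - J(-147, 0) = 1/(3 - 106) - 1*42 = 1/(-103) - 42 = -1/103 - 42 = -4327/103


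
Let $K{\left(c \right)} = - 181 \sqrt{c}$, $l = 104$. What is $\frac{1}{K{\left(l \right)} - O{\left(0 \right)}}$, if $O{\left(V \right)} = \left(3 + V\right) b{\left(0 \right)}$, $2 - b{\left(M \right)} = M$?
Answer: $\frac{3}{1703554} - \frac{181 \sqrt{26}}{1703554} \approx -0.00054$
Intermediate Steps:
$b{\left(M \right)} = 2 - M$
$O{\left(V \right)} = 6 + 2 V$ ($O{\left(V \right)} = \left(3 + V\right) \left(2 - 0\right) = \left(3 + V\right) \left(2 + 0\right) = \left(3 + V\right) 2 = 6 + 2 V$)
$\frac{1}{K{\left(l \right)} - O{\left(0 \right)}} = \frac{1}{- 181 \sqrt{104} - \left(6 + 2 \cdot 0\right)} = \frac{1}{- 181 \cdot 2 \sqrt{26} - \left(6 + 0\right)} = \frac{1}{- 362 \sqrt{26} - 6} = \frac{1}{-6 - 362 \sqrt{26}}$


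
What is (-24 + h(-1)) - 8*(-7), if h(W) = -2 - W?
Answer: 31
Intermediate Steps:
(-24 + h(-1)) - 8*(-7) = (-24 + (-2 - 1*(-1))) - 8*(-7) = (-24 + (-2 + 1)) + 56 = (-24 - 1) + 56 = -25 + 56 = 31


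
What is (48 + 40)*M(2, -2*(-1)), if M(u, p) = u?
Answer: 176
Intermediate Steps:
(48 + 40)*M(2, -2*(-1)) = (48 + 40)*2 = 88*2 = 176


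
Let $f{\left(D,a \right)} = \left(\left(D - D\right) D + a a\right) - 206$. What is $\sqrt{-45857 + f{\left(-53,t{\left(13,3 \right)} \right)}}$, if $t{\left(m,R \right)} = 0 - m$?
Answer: $i \sqrt{45894} \approx 214.23 i$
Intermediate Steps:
$t{\left(m,R \right)} = - m$
$f{\left(D,a \right)} = -206 + a^{2}$ ($f{\left(D,a \right)} = \left(0 D + a^{2}\right) - 206 = \left(0 + a^{2}\right) - 206 = a^{2} - 206 = -206 + a^{2}$)
$\sqrt{-45857 + f{\left(-53,t{\left(13,3 \right)} \right)}} = \sqrt{-45857 - \left(206 - \left(\left(-1\right) 13\right)^{2}\right)} = \sqrt{-45857 - \left(206 - \left(-13\right)^{2}\right)} = \sqrt{-45857 + \left(-206 + 169\right)} = \sqrt{-45857 - 37} = \sqrt{-45894} = i \sqrt{45894}$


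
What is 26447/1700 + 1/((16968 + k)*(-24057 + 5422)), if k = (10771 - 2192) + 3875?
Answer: 1450033391789/93207424900 ≈ 15.557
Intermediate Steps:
k = 12454 (k = 8579 + 3875 = 12454)
26447/1700 + 1/((16968 + k)*(-24057 + 5422)) = 26447/1700 + 1/((16968 + 12454)*(-24057 + 5422)) = 26447*(1/1700) + 1/(29422*(-18635)) = 26447/1700 + (1/29422)*(-1/18635) = 26447/1700 - 1/548278970 = 1450033391789/93207424900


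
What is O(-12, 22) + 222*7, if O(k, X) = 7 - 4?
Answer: 1557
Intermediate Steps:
O(k, X) = 3
O(-12, 22) + 222*7 = 3 + 222*7 = 3 + 1554 = 1557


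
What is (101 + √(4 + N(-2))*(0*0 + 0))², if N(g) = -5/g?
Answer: 10201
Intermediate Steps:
(101 + √(4 + N(-2))*(0*0 + 0))² = (101 + √(4 - 5/(-2))*(0*0 + 0))² = (101 + √(4 - 5*(-½))*(0 + 0))² = (101 + √(4 + 5/2)*0)² = (101 + √(13/2)*0)² = (101 + (√26/2)*0)² = (101 + 0)² = 101² = 10201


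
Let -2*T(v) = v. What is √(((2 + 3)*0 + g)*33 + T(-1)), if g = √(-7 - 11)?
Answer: √(2 + 396*I*√2)/2 ≈ 8.3818 + 8.3519*I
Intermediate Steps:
g = 3*I*√2 (g = √(-18) = 3*I*√2 ≈ 4.2426*I)
T(v) = -v/2
√(((2 + 3)*0 + g)*33 + T(-1)) = √(((2 + 3)*0 + 3*I*√2)*33 - ½*(-1)) = √((5*0 + 3*I*√2)*33 + ½) = √((0 + 3*I*√2)*33 + ½) = √((3*I*√2)*33 + ½) = √(99*I*√2 + ½) = √(½ + 99*I*√2)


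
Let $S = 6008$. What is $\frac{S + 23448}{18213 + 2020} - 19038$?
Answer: $- \frac{385166398}{20233} \approx -19037.0$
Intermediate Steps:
$\frac{S + 23448}{18213 + 2020} - 19038 = \frac{6008 + 23448}{18213 + 2020} - 19038 = \frac{29456}{20233} - 19038 = - \frac{385166398}{20233}$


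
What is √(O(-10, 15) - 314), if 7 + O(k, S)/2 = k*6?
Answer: 8*I*√7 ≈ 21.166*I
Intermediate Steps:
O(k, S) = -14 + 12*k (O(k, S) = -14 + 2*(k*6) = -14 + 2*(6*k) = -14 + 12*k)
√(O(-10, 15) - 314) = √((-14 + 12*(-10)) - 314) = √((-14 - 120) - 314) = √(-134 - 314) = √(-448) = 8*I*√7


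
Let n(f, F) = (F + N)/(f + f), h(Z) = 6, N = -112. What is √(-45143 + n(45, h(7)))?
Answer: 8*I*√158710/15 ≈ 212.47*I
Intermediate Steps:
n(f, F) = (-112 + F)/(2*f) (n(f, F) = (F - 112)/(f + f) = (-112 + F)/((2*f)) = (-112 + F)*(1/(2*f)) = (-112 + F)/(2*f))
√(-45143 + n(45, h(7))) = √(-45143 + (½)*(-112 + 6)/45) = √(-45143 + (½)*(1/45)*(-106)) = √(-45143 - 53/45) = √(-2031488/45) = 8*I*√158710/15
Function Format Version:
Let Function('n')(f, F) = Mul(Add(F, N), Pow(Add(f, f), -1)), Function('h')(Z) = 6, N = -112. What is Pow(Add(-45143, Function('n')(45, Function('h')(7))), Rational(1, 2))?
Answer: Mul(Rational(8, 15), I, Pow(158710, Rational(1, 2))) ≈ Mul(212.47, I)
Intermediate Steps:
Function('n')(f, F) = Mul(Rational(1, 2), Pow(f, -1), Add(-112, F)) (Function('n')(f, F) = Mul(Add(F, -112), Pow(Add(f, f), -1)) = Mul(Add(-112, F), Pow(Mul(2, f), -1)) = Mul(Add(-112, F), Mul(Rational(1, 2), Pow(f, -1))) = Mul(Rational(1, 2), Pow(f, -1), Add(-112, F)))
Pow(Add(-45143, Function('n')(45, Function('h')(7))), Rational(1, 2)) = Pow(Add(-45143, Mul(Rational(1, 2), Pow(45, -1), Add(-112, 6))), Rational(1, 2)) = Pow(Add(-45143, Mul(Rational(1, 2), Rational(1, 45), -106)), Rational(1, 2)) = Pow(Add(-45143, Rational(-53, 45)), Rational(1, 2)) = Pow(Rational(-2031488, 45), Rational(1, 2)) = Mul(Rational(8, 15), I, Pow(158710, Rational(1, 2)))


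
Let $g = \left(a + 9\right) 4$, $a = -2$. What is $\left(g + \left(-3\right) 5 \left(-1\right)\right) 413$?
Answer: $17759$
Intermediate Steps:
$g = 28$ ($g = \left(-2 + 9\right) 4 = 7 \cdot 4 = 28$)
$\left(g + \left(-3\right) 5 \left(-1\right)\right) 413 = \left(28 + \left(-3\right) 5 \left(-1\right)\right) 413 = \left(28 - -15\right) 413 = \left(28 + 15\right) 413 = 43 \cdot 413 = 17759$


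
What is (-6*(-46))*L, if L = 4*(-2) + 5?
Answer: -828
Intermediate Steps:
L = -3 (L = -8 + 5 = -3)
(-6*(-46))*L = -6*(-46)*(-3) = 276*(-3) = -828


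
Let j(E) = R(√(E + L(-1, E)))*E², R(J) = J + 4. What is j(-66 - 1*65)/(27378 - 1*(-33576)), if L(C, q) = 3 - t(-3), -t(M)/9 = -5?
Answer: 34322/30477 + 17161*I*√173/60954 ≈ 1.1262 + 3.7031*I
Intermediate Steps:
t(M) = 45 (t(M) = -9*(-5) = 45)
L(C, q) = -42 (L(C, q) = 3 - 1*45 = 3 - 45 = -42)
R(J) = 4 + J
j(E) = E²*(4 + √(-42 + E)) (j(E) = (4 + √(E - 42))*E² = (4 + √(-42 + E))*E² = E²*(4 + √(-42 + E)))
j(-66 - 1*65)/(27378 - 1*(-33576)) = ((-66 - 1*65)²*(4 + √(-42 + (-66 - 1*65))))/(27378 - 1*(-33576)) = ((-66 - 65)²*(4 + √(-42 + (-66 - 65))))/(27378 + 33576) = ((-131)²*(4 + √(-42 - 131)))/60954 = (17161*(4 + √(-173)))*(1/60954) = (17161*(4 + I*√173))*(1/60954) = (68644 + 17161*I*√173)*(1/60954) = 34322/30477 + 17161*I*√173/60954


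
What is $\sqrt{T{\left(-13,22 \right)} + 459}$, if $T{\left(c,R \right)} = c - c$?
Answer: $3 \sqrt{51} \approx 21.424$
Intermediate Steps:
$T{\left(c,R \right)} = 0$
$\sqrt{T{\left(-13,22 \right)} + 459} = \sqrt{0 + 459} = \sqrt{459} = 3 \sqrt{51}$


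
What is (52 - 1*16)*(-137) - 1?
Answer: -4933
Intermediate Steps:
(52 - 1*16)*(-137) - 1 = (52 - 16)*(-137) - 1 = 36*(-137) - 1 = -4932 - 1 = -4933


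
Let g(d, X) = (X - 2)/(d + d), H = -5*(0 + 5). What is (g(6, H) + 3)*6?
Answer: 9/2 ≈ 4.5000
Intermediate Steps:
H = -25 (H = -5*5 = -25)
g(d, X) = (-2 + X)/(2*d) (g(d, X) = (-2 + X)/((2*d)) = (-2 + X)*(1/(2*d)) = (-2 + X)/(2*d))
(g(6, H) + 3)*6 = ((½)*(-2 - 25)/6 + 3)*6 = ((½)*(⅙)*(-27) + 3)*6 = (-9/4 + 3)*6 = (¾)*6 = 9/2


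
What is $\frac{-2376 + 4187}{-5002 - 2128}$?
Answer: $- \frac{1811}{7130} \approx -0.254$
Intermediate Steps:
$\frac{-2376 + 4187}{-5002 - 2128} = \frac{1811}{-5002 - 2128} = \frac{1811}{-7130} = 1811 \left(- \frac{1}{7130}\right) = - \frac{1811}{7130}$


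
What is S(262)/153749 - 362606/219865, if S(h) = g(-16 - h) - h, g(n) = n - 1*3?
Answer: -55869696589/33804023885 ≈ -1.6528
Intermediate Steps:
g(n) = -3 + n (g(n) = n - 3 = -3 + n)
S(h) = -19 - 2*h (S(h) = (-3 + (-16 - h)) - h = (-19 - h) - h = -19 - 2*h)
S(262)/153749 - 362606/219865 = (-19 - 2*262)/153749 - 362606/219865 = (-19 - 524)*(1/153749) - 362606*1/219865 = -543*1/153749 - 362606/219865 = -543/153749 - 362606/219865 = -55869696589/33804023885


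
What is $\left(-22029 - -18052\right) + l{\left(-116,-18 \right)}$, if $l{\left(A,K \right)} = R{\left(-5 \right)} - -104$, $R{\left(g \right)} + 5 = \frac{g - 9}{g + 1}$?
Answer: $- \frac{7749}{2} \approx -3874.5$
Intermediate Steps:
$R{\left(g \right)} = -5 + \frac{-9 + g}{1 + g}$ ($R{\left(g \right)} = -5 + \frac{g - 9}{g + 1} = -5 + \frac{-9 + g}{1 + g}$)
$l{\left(A,K \right)} = \frac{205}{2}$ ($l{\left(A,K \right)} = \frac{2 \left(-7 - -10\right)}{1 - 5} - -104 = \frac{2 \left(-7 + 10\right)}{-4} + 104 = 2 \left(- \frac{1}{4}\right) 3 + 104 = - \frac{3}{2} + 104 = \frac{205}{2}$)
$\left(-22029 - -18052\right) + l{\left(-116,-18 \right)} = \left(-22029 - -18052\right) + \frac{205}{2} = \left(-22029 + 18052\right) + \frac{205}{2} = -3977 + \frac{205}{2} = - \frac{7749}{2}$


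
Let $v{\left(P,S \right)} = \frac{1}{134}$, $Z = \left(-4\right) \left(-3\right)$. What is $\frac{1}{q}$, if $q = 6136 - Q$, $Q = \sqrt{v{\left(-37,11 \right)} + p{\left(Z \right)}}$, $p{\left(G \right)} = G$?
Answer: $\frac{822224}{5045164855} + \frac{\sqrt{215606}}{5045164855} \approx 0.00016306$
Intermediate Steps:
$Z = 12$
$v{\left(P,S \right)} = \frac{1}{134}$
$Q = \frac{\sqrt{215606}}{134}$ ($Q = \sqrt{\frac{1}{134} + 12} = \sqrt{\frac{1609}{134}} = \frac{\sqrt{215606}}{134} \approx 3.4652$)
$q = 6136 - \frac{\sqrt{215606}}{134} \approx 6132.5$
$\frac{1}{q} = \frac{1}{6136 - \frac{\sqrt{215606}}{134}}$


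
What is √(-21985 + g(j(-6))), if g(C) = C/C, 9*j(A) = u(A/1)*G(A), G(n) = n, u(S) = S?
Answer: 4*I*√1374 ≈ 148.27*I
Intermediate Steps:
j(A) = A²/9 (j(A) = ((A/1)*A)/9 = ((A*1)*A)/9 = (A*A)/9 = A²/9)
g(C) = 1
√(-21985 + g(j(-6))) = √(-21985 + 1) = √(-21984) = 4*I*√1374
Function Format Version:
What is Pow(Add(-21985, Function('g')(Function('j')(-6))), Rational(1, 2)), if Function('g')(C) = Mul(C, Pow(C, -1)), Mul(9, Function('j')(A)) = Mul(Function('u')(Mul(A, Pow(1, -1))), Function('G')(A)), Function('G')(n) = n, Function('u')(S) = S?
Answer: Mul(4, I, Pow(1374, Rational(1, 2))) ≈ Mul(148.27, I)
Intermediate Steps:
Function('j')(A) = Mul(Rational(1, 9), Pow(A, 2)) (Function('j')(A) = Mul(Rational(1, 9), Mul(Mul(A, Pow(1, -1)), A)) = Mul(Rational(1, 9), Mul(Mul(A, 1), A)) = Mul(Rational(1, 9), Mul(A, A)) = Mul(Rational(1, 9), Pow(A, 2)))
Function('g')(C) = 1
Pow(Add(-21985, Function('g')(Function('j')(-6))), Rational(1, 2)) = Pow(Add(-21985, 1), Rational(1, 2)) = Pow(-21984, Rational(1, 2)) = Mul(4, I, Pow(1374, Rational(1, 2)))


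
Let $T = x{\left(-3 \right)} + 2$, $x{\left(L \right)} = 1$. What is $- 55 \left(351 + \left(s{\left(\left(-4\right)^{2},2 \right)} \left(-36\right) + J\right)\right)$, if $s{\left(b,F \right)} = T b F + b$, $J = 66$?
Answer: $198825$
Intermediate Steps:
$T = 3$ ($T = 1 + 2 = 3$)
$s{\left(b,F \right)} = b + 3 F b$ ($s{\left(b,F \right)} = 3 b F + b = 3 F b + b = b + 3 F b$)
$- 55 \left(351 + \left(s{\left(\left(-4\right)^{2},2 \right)} \left(-36\right) + J\right)\right) = - 55 \left(351 + \left(\left(-4\right)^{2} \left(1 + 3 \cdot 2\right) \left(-36\right) + 66\right)\right) = - 55 \left(351 + \left(16 \left(1 + 6\right) \left(-36\right) + 66\right)\right) = - 55 \left(351 + \left(16 \cdot 7 \left(-36\right) + 66\right)\right) = - 55 \left(351 + \left(112 \left(-36\right) + 66\right)\right) = - 55 \left(351 + \left(-4032 + 66\right)\right) = - 55 \left(351 - 3966\right) = \left(-55\right) \left(-3615\right) = 198825$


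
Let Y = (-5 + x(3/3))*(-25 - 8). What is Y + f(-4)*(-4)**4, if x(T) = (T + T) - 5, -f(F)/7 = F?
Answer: 7432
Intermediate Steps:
f(F) = -7*F
x(T) = -5 + 2*T (x(T) = 2*T - 5 = -5 + 2*T)
Y = 264 (Y = (-5 + (-5 + 2*(3/3)))*(-25 - 8) = (-5 + (-5 + 2*(3*(1/3))))*(-33) = (-5 + (-5 + 2*1))*(-33) = (-5 + (-5 + 2))*(-33) = (-5 - 3)*(-33) = -8*(-33) = 264)
Y + f(-4)*(-4)**4 = 264 - 7*(-4)*(-4)**4 = 264 + 28*256 = 264 + 7168 = 7432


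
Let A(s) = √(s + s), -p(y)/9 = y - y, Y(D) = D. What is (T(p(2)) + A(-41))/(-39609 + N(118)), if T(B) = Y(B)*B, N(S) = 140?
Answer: -I*√82/39469 ≈ -0.00022943*I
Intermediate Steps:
p(y) = 0 (p(y) = -9*(y - y) = -9*0 = 0)
A(s) = √2*√s (A(s) = √(2*s) = √2*√s)
T(B) = B² (T(B) = B*B = B²)
(T(p(2)) + A(-41))/(-39609 + N(118)) = (0² + √2*√(-41))/(-39609 + 140) = (0 + √2*(I*√41))/(-39469) = (0 + I*√82)*(-1/39469) = (I*√82)*(-1/39469) = -I*√82/39469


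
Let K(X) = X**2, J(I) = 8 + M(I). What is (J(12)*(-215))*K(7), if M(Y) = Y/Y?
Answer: -94815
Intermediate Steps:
M(Y) = 1
J(I) = 9 (J(I) = 8 + 1 = 9)
(J(12)*(-215))*K(7) = (9*(-215))*7**2 = -1935*49 = -94815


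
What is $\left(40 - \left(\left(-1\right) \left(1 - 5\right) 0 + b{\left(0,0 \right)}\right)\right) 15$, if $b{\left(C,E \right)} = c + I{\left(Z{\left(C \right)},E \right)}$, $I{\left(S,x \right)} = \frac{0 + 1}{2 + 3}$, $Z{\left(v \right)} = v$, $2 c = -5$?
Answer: $\frac{1269}{2} \approx 634.5$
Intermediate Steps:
$c = - \frac{5}{2}$ ($c = \frac{1}{2} \left(-5\right) = - \frac{5}{2} \approx -2.5$)
$I{\left(S,x \right)} = \frac{1}{5}$ ($I{\left(S,x \right)} = 1 \cdot \frac{1}{5} = \frac{1}{5}$)
$b{\left(C,E \right)} = - \frac{23}{10}$ ($b{\left(C,E \right)} = - \frac{5}{2} + \frac{1}{5} = - \frac{23}{10}$)
$\left(40 - \left(\left(-1\right) \left(1 - 5\right) 0 + b{\left(0,0 \right)}\right)\right) 15 = \left(40 + \left(\left(1 - 5\right) 0 - - \frac{23}{10}\right)\right) 15 = \left(40 + \left(\left(-4\right) 0 + \frac{23}{10}\right)\right) 15 = \left(40 + \left(0 + \frac{23}{10}\right)\right) 15 = \left(40 + \frac{23}{10}\right) 15 = \frac{423}{10} \cdot 15 = \frac{1269}{2}$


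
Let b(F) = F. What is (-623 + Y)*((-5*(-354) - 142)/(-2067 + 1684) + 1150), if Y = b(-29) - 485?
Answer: -498940614/383 ≈ -1.3027e+6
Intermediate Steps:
Y = -514 (Y = -29 - 485 = -514)
(-623 + Y)*((-5*(-354) - 142)/(-2067 + 1684) + 1150) = (-623 - 514)*((-5*(-354) - 142)/(-2067 + 1684) + 1150) = -1137*((1770 - 142)/(-383) + 1150) = -1137*(1628*(-1/383) + 1150) = -1137*(-1628/383 + 1150) = -1137*438822/383 = -498940614/383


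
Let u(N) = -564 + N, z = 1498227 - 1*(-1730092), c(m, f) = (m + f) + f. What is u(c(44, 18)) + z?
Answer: 3227835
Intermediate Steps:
c(m, f) = m + 2*f (c(m, f) = (f + m) + f = m + 2*f)
z = 3228319 (z = 1498227 + 1730092 = 3228319)
u(c(44, 18)) + z = (-564 + (44 + 2*18)) + 3228319 = (-564 + (44 + 36)) + 3228319 = (-564 + 80) + 3228319 = -484 + 3228319 = 3227835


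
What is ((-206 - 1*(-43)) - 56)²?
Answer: 47961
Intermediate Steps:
((-206 - 1*(-43)) - 56)² = ((-206 + 43) - 56)² = (-163 - 56)² = (-219)² = 47961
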